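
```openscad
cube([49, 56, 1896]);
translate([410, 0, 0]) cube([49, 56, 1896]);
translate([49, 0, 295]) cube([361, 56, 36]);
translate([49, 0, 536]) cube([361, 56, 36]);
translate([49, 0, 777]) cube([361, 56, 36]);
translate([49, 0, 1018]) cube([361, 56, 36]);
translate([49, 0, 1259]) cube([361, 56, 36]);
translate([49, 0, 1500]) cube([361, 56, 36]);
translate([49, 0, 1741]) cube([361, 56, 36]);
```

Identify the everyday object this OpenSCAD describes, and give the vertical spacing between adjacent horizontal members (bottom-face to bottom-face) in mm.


A ladder. The rung spacing is 241 mm.

Two tall 49×56 posts with 7 short bars between them — a ladder. Adjacent rungs sit at z = 295 and z = 536, so the spacing is 536 − 295 = 241 mm.


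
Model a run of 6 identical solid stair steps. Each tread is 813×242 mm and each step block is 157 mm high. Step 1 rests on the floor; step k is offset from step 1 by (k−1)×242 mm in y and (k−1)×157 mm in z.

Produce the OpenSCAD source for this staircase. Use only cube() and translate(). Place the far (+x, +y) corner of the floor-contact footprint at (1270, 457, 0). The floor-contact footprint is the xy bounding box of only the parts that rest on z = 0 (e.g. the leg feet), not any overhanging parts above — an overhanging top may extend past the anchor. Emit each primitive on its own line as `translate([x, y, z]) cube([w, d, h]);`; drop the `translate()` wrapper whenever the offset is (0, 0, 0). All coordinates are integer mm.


translate([457, 215, 0]) cube([813, 242, 157]);
translate([457, 457, 157]) cube([813, 242, 157]);
translate([457, 699, 314]) cube([813, 242, 157]);
translate([457, 941, 471]) cube([813, 242, 157]);
translate([457, 1183, 628]) cube([813, 242, 157]);
translate([457, 1425, 785]) cube([813, 242, 157]);


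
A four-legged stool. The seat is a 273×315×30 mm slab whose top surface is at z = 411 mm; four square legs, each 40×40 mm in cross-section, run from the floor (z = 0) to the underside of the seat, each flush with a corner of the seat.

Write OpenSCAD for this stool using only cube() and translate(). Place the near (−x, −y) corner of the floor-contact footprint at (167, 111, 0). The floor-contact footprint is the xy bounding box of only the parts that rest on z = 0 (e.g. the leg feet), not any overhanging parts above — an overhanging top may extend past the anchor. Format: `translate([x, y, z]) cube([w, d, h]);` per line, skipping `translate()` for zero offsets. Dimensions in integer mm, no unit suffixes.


translate([167, 111, 381]) cube([273, 315, 30]);
translate([167, 111, 0]) cube([40, 40, 381]);
translate([400, 111, 0]) cube([40, 40, 381]);
translate([167, 386, 0]) cube([40, 40, 381]);
translate([400, 386, 0]) cube([40, 40, 381]);


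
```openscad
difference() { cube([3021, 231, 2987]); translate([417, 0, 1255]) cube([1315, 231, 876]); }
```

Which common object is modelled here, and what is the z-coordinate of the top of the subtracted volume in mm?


A wall with a window opening. The window head height is 2131 mm.

A wall with a rectangular opening subtracted — a window. Sill at z = 1255, opening 876 mm tall, so the head is at 1255 + 876 = 2131 mm.


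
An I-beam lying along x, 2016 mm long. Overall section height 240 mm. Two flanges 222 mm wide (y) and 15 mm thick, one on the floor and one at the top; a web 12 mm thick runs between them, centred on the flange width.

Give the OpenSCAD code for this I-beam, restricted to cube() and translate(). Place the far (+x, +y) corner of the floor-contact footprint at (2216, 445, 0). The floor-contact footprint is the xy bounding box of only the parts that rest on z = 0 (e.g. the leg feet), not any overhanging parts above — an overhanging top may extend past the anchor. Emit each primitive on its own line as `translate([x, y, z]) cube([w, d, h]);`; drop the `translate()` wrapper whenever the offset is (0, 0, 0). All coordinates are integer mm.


translate([200, 223, 0]) cube([2016, 222, 15]);
translate([200, 328, 15]) cube([2016, 12, 210]);
translate([200, 223, 225]) cube([2016, 222, 15]);


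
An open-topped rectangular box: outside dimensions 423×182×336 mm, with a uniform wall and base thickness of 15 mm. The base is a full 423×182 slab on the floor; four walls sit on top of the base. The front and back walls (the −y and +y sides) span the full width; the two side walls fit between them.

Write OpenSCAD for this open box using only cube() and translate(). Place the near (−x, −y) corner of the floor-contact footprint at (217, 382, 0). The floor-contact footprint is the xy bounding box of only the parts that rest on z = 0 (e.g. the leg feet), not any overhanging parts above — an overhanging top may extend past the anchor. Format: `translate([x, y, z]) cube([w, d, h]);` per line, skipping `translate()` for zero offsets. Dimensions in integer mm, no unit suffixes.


translate([217, 382, 0]) cube([423, 182, 15]);
translate([217, 382, 15]) cube([423, 15, 321]);
translate([217, 549, 15]) cube([423, 15, 321]);
translate([217, 397, 15]) cube([15, 152, 321]);
translate([625, 397, 15]) cube([15, 152, 321]);


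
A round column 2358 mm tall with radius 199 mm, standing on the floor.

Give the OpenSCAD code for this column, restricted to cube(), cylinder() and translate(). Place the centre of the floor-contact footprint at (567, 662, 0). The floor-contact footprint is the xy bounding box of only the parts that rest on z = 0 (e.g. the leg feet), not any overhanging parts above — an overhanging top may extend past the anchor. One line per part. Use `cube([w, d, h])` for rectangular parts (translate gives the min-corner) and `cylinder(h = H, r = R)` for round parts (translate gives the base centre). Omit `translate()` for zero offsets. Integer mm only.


translate([567, 662, 0]) cylinder(h = 2358, r = 199);


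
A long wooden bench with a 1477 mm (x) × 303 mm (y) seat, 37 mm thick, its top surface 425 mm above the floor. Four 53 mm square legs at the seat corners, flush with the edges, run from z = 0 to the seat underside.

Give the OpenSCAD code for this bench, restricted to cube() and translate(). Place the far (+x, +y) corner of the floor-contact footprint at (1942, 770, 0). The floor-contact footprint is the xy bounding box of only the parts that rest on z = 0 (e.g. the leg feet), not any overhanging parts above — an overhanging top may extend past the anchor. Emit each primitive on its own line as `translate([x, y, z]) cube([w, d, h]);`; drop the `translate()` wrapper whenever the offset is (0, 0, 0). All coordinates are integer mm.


translate([465, 467, 388]) cube([1477, 303, 37]);
translate([465, 467, 0]) cube([53, 53, 388]);
translate([465, 717, 0]) cube([53, 53, 388]);
translate([1889, 467, 0]) cube([53, 53, 388]);
translate([1889, 717, 0]) cube([53, 53, 388]);


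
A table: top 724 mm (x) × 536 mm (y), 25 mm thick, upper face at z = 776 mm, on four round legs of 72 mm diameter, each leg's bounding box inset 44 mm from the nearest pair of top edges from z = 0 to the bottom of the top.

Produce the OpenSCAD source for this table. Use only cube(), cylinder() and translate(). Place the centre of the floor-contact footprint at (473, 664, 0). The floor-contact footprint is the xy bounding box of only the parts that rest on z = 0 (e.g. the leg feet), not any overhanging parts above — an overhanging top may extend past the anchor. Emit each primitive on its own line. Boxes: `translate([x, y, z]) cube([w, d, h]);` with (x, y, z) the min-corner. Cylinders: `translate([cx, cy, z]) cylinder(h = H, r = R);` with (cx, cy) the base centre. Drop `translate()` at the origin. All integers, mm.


translate([111, 396, 751]) cube([724, 536, 25]);
translate([191, 476, 0]) cylinder(h = 751, r = 36);
translate([755, 476, 0]) cylinder(h = 751, r = 36);
translate([191, 852, 0]) cylinder(h = 751, r = 36);
translate([755, 852, 0]) cylinder(h = 751, r = 36);


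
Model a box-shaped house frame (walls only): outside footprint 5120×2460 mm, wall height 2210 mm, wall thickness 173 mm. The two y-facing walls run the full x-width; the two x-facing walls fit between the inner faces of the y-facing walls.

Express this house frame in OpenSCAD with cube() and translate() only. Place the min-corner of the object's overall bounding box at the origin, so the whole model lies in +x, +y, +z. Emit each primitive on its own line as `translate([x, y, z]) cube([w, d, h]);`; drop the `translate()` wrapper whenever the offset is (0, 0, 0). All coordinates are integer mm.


cube([5120, 173, 2210]);
translate([0, 2287, 0]) cube([5120, 173, 2210]);
translate([0, 173, 0]) cube([173, 2114, 2210]);
translate([4947, 173, 0]) cube([173, 2114, 2210]);


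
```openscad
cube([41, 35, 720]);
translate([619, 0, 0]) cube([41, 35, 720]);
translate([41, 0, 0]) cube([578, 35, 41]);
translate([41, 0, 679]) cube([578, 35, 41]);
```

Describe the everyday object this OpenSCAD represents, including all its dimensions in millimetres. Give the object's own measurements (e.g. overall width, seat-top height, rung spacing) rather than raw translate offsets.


A rectangular picture frame lying in the x–z plane (depth along y). The opening is 578 mm wide (x) by 638 mm tall (z), surrounded by a border 41 mm wide on all four sides. The frame is 35 mm deep and is made of two full-height vertical stiles with two horizontal rails fitted between them.


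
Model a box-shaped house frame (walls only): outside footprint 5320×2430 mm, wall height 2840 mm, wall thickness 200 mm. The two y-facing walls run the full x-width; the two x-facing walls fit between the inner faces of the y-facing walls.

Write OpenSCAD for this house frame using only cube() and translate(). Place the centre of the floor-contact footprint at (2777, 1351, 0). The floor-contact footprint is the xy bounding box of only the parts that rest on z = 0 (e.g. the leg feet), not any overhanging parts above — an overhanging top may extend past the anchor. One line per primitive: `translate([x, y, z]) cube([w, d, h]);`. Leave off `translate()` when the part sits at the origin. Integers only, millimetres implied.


translate([117, 136, 0]) cube([5320, 200, 2840]);
translate([117, 2366, 0]) cube([5320, 200, 2840]);
translate([117, 336, 0]) cube([200, 2030, 2840]);
translate([5237, 336, 0]) cube([200, 2030, 2840]);


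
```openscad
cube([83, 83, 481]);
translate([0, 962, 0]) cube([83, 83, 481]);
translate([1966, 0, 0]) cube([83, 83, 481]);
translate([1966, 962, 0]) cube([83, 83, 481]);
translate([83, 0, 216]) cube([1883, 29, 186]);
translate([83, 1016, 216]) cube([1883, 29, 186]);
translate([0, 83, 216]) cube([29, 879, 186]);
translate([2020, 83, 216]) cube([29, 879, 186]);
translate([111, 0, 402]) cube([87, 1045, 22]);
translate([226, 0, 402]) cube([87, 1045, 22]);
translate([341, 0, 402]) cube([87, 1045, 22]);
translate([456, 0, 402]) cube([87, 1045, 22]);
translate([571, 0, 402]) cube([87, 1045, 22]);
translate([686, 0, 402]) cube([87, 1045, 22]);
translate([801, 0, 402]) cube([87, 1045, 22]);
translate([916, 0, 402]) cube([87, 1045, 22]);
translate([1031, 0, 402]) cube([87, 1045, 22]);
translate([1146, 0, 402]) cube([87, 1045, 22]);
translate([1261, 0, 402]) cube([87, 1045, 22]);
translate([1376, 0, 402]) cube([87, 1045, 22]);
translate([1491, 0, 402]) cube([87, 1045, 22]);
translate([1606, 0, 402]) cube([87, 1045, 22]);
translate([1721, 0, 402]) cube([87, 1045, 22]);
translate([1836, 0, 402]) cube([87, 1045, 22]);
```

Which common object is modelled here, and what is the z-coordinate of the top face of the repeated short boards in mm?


A bed frame. The slat-top height is 424 mm.

Four posts, four rails, and a row of slats — a bed frame. Slats sit on the rails at z = 216 + 186 = 402; with slat thickness 22, the top is 424 mm.


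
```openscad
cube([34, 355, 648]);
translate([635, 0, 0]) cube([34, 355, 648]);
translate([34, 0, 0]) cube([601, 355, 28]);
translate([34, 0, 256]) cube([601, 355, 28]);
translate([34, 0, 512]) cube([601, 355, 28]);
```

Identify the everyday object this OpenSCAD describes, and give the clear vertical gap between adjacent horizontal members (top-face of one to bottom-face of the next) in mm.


A bookshelf. The clear shelf gap is 228 mm.

Two tall side panels with 3 horizontal boards between them — a bookshelf. The first two shelf undersides are at z = 0 and z = 256; with shelf thickness 28, the clear gap is 256 − 0 − 28 = 228 mm.


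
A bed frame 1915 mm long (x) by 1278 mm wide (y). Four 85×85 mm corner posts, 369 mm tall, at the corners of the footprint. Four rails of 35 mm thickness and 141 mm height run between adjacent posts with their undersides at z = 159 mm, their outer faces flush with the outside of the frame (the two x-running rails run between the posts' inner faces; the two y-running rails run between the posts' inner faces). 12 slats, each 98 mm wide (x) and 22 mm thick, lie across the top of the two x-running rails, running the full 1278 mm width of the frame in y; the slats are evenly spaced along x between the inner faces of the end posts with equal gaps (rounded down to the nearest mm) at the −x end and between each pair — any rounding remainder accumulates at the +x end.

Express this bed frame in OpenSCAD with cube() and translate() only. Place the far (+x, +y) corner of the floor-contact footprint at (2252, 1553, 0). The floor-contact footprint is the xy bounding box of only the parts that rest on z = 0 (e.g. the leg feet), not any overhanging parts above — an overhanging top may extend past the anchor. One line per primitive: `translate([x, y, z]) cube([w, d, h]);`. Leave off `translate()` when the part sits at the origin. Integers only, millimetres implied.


translate([337, 275, 0]) cube([85, 85, 369]);
translate([337, 1468, 0]) cube([85, 85, 369]);
translate([2167, 275, 0]) cube([85, 85, 369]);
translate([2167, 1468, 0]) cube([85, 85, 369]);
translate([422, 275, 159]) cube([1745, 35, 141]);
translate([422, 1518, 159]) cube([1745, 35, 141]);
translate([337, 360, 159]) cube([35, 1108, 141]);
translate([2217, 360, 159]) cube([35, 1108, 141]);
translate([465, 275, 300]) cube([98, 1278, 22]);
translate([606, 275, 300]) cube([98, 1278, 22]);
translate([747, 275, 300]) cube([98, 1278, 22]);
translate([888, 275, 300]) cube([98, 1278, 22]);
translate([1029, 275, 300]) cube([98, 1278, 22]);
translate([1170, 275, 300]) cube([98, 1278, 22]);
translate([1311, 275, 300]) cube([98, 1278, 22]);
translate([1452, 275, 300]) cube([98, 1278, 22]);
translate([1593, 275, 300]) cube([98, 1278, 22]);
translate([1734, 275, 300]) cube([98, 1278, 22]);
translate([1875, 275, 300]) cube([98, 1278, 22]);
translate([2016, 275, 300]) cube([98, 1278, 22]);


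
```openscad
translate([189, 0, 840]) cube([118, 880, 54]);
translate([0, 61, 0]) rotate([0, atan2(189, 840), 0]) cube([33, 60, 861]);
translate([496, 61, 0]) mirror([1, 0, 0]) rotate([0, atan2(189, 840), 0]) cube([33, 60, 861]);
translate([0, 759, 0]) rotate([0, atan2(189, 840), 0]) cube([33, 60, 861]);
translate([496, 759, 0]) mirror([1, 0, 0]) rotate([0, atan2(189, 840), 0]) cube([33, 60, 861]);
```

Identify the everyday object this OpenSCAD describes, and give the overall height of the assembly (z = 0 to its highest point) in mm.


A sawhorse. The overall height is 894 mm.

A beam across two mirrored pairs of raked legs — a sawhorse. The beam's underside is at z = 840 (matching the legs' vertical rise in atan2(189, 840)) and the beam is 54 mm tall, so its top is at 840 + 54 = 894 mm. The raked legs top out at the beam's underside, so that is the highest point.


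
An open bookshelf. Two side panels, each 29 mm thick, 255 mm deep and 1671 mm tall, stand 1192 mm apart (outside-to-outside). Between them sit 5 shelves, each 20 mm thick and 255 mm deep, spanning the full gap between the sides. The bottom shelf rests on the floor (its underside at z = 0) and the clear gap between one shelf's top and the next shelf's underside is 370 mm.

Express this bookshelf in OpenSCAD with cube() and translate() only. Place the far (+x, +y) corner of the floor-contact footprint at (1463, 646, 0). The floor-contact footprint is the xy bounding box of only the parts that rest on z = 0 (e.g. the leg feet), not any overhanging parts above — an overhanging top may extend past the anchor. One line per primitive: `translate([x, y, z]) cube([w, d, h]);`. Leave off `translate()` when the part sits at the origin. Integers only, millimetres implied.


translate([271, 391, 0]) cube([29, 255, 1671]);
translate([1434, 391, 0]) cube([29, 255, 1671]);
translate([300, 391, 0]) cube([1134, 255, 20]);
translate([300, 391, 390]) cube([1134, 255, 20]);
translate([300, 391, 780]) cube([1134, 255, 20]);
translate([300, 391, 1170]) cube([1134, 255, 20]);
translate([300, 391, 1560]) cube([1134, 255, 20]);


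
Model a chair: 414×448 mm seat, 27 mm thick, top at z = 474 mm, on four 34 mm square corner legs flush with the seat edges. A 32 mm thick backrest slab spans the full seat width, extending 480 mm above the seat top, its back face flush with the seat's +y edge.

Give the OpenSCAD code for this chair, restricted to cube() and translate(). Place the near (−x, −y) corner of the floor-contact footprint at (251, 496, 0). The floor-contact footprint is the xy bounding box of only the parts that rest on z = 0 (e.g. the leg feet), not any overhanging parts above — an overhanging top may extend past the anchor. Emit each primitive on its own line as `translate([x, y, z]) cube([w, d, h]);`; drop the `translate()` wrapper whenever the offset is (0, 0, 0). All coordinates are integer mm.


// leg_h = 474 - 27 = 447
translate([251, 496, 447]) cube([414, 448, 27]);
translate([251, 496, 0]) cube([34, 34, 447]);
translate([631, 496, 0]) cube([34, 34, 447]);
translate([251, 910, 0]) cube([34, 34, 447]);
translate([631, 910, 0]) cube([34, 34, 447]);
translate([251, 912, 474]) cube([414, 32, 480]);


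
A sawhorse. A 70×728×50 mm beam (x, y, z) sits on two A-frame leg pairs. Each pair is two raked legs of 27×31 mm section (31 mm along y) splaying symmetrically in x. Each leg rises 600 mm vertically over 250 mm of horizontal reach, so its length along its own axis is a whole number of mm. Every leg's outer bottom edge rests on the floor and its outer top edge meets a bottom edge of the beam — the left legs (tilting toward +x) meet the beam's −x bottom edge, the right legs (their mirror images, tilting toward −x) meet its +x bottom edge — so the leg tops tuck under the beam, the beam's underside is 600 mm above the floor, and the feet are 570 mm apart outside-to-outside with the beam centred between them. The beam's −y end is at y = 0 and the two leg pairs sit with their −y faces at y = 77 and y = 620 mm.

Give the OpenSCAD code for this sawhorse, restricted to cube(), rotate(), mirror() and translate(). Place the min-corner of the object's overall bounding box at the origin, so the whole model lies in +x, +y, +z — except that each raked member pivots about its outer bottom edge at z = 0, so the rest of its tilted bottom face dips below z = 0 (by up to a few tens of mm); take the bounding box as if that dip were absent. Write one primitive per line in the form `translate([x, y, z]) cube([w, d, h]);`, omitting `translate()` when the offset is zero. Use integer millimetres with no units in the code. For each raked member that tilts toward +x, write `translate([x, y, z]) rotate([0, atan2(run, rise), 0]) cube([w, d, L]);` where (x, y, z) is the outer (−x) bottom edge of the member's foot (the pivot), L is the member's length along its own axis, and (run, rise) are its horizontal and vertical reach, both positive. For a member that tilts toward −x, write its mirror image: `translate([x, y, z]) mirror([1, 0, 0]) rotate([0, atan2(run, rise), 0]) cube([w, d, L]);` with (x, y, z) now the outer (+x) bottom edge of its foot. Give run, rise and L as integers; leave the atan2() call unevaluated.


translate([250, 0, 600]) cube([70, 728, 50]);
translate([0, 77, 0]) rotate([0, atan2(250, 600), 0]) cube([27, 31, 650]);
translate([570, 77, 0]) mirror([1, 0, 0]) rotate([0, atan2(250, 600), 0]) cube([27, 31, 650]);
translate([0, 620, 0]) rotate([0, atan2(250, 600), 0]) cube([27, 31, 650]);
translate([570, 620, 0]) mirror([1, 0, 0]) rotate([0, atan2(250, 600), 0]) cube([27, 31, 650]);


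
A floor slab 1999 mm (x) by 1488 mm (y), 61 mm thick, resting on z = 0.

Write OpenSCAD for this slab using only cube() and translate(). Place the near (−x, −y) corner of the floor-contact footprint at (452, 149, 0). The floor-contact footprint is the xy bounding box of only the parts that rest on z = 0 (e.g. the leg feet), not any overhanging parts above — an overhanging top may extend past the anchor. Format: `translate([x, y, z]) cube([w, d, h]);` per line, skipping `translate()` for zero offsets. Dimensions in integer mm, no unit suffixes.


translate([452, 149, 0]) cube([1999, 1488, 61]);


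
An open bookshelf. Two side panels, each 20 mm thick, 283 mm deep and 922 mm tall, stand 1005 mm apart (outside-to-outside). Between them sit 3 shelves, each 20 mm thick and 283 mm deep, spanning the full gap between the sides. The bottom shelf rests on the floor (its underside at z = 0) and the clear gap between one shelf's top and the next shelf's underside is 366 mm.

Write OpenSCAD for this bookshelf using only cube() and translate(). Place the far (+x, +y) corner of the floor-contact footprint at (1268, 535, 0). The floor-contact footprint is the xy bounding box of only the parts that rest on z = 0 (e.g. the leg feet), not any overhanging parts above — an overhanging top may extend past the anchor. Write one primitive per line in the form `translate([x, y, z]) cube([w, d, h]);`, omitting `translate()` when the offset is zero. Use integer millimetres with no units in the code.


translate([263, 252, 0]) cube([20, 283, 922]);
translate([1248, 252, 0]) cube([20, 283, 922]);
translate([283, 252, 0]) cube([965, 283, 20]);
translate([283, 252, 386]) cube([965, 283, 20]);
translate([283, 252, 772]) cube([965, 283, 20]);


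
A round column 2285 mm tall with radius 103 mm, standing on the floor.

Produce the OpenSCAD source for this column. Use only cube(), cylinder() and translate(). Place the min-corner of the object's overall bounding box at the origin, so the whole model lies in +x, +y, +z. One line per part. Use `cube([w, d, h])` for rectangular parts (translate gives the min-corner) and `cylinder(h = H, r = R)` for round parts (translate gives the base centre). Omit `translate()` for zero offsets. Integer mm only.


translate([103, 103, 0]) cylinder(h = 2285, r = 103);


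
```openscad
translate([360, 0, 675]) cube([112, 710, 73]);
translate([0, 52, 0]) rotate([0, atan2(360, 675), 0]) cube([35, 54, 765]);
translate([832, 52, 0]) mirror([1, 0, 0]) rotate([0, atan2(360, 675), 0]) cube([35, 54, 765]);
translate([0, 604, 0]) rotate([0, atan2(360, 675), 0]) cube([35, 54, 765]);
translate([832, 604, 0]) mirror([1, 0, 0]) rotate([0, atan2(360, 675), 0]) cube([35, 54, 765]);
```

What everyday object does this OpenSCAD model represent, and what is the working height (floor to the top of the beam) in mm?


A sawhorse. The overall height is 748 mm.

A beam across two mirrored pairs of raked legs — a sawhorse. The beam's underside is at z = 675 (matching the legs' vertical rise in atan2(360, 675)) and the beam is 73 mm tall, so its top is at 675 + 73 = 748 mm. The raked legs top out at the beam's underside, so that is the highest point.


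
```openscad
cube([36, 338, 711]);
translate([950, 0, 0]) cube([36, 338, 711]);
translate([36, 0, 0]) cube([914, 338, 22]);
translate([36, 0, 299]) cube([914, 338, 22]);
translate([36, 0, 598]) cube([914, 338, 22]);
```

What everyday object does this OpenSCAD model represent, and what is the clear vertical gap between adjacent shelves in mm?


A bookshelf. The clear shelf gap is 277 mm.

Two tall side panels with 3 horizontal boards between them — a bookshelf. The first two shelf undersides are at z = 0 and z = 299; with shelf thickness 22, the clear gap is 299 − 0 − 22 = 277 mm.


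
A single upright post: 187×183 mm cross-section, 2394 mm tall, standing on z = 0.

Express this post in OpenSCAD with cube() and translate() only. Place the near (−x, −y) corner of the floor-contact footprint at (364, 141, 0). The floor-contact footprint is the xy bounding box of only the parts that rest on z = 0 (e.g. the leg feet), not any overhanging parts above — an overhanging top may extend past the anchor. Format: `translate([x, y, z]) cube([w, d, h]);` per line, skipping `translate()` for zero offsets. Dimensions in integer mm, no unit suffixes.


translate([364, 141, 0]) cube([187, 183, 2394]);


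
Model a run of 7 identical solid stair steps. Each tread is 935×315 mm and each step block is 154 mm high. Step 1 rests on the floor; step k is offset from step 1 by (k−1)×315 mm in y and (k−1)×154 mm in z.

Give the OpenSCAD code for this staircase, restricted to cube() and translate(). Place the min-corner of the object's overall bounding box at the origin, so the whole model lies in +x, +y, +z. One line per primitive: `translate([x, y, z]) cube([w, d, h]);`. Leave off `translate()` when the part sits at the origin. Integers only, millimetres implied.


cube([935, 315, 154]);
translate([0, 315, 154]) cube([935, 315, 154]);
translate([0, 630, 308]) cube([935, 315, 154]);
translate([0, 945, 462]) cube([935, 315, 154]);
translate([0, 1260, 616]) cube([935, 315, 154]);
translate([0, 1575, 770]) cube([935, 315, 154]);
translate([0, 1890, 924]) cube([935, 315, 154]);


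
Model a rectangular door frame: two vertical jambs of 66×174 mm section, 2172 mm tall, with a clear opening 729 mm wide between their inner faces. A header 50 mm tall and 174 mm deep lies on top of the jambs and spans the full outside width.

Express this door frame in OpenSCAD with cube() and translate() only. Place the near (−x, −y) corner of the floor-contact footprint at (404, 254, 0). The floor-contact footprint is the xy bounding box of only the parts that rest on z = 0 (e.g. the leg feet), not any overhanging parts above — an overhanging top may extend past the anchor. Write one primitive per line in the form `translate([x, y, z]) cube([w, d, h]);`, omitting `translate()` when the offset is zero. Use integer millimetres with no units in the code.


translate([404, 254, 0]) cube([66, 174, 2172]);
translate([1199, 254, 0]) cube([66, 174, 2172]);
translate([404, 254, 2172]) cube([861, 174, 50]);


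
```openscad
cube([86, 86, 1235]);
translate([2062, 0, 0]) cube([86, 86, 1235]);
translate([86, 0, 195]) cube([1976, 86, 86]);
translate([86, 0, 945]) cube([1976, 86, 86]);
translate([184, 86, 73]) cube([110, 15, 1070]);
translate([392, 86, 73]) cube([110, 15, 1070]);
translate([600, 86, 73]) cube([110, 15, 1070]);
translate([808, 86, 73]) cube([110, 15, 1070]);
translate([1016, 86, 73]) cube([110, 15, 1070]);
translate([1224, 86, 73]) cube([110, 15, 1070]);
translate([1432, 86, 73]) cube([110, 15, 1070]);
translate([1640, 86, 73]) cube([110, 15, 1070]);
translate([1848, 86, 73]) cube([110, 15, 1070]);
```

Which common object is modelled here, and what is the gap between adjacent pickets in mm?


A fence section. The picket gap is 98 mm.

Two posts, two rails, 9 pickets — a fence section. Span 1976 mm holds 9 pickets of 110 mm with 10 equal gaps: ⌊(1976 − 9·110) / 10⌋ = 98 mm.


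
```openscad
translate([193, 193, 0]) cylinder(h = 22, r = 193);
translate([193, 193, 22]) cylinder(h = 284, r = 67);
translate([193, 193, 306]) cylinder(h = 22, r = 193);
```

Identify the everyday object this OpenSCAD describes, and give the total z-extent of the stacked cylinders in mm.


A spool. The overall height is 328 mm.

Three coaxial cylinders, large–small–large — a spool. Two 22 mm flanges and a 284 mm core give 22 + 284 + 22 = 328 mm.


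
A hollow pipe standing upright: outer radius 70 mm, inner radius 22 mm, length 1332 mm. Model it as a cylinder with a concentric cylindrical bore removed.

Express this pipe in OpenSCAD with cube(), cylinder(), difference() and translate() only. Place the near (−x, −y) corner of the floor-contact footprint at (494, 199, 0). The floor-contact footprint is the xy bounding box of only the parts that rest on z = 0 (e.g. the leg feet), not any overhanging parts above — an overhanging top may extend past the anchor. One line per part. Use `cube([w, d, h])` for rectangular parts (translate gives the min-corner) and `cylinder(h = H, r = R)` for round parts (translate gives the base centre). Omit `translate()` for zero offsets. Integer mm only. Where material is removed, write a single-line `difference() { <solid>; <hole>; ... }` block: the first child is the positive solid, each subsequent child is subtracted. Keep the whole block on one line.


difference() { translate([564, 269, 0]) cylinder(h = 1332, r = 70); translate([564, 269, 0]) cylinder(h = 1332, r = 22); }


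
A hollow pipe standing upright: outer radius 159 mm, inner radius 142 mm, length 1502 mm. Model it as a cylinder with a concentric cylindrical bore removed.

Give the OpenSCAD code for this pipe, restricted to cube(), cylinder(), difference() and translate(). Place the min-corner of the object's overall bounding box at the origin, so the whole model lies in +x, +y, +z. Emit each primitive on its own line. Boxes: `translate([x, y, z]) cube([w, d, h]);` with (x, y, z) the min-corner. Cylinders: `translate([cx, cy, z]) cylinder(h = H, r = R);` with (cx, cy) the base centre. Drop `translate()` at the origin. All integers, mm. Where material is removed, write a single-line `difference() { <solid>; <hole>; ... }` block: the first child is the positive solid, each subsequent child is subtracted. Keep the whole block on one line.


difference() { translate([159, 159, 0]) cylinder(h = 1502, r = 159); translate([159, 159, 0]) cylinder(h = 1502, r = 142); }


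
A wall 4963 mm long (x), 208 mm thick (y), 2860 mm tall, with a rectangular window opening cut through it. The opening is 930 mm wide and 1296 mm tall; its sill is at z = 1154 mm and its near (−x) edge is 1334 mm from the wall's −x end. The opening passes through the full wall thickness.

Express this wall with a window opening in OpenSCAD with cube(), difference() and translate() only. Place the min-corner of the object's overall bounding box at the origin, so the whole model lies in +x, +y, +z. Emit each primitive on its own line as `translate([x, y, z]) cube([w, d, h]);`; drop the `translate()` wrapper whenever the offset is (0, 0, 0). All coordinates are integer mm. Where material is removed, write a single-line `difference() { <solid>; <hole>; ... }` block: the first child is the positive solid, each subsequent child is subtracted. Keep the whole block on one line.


difference() { cube([4963, 208, 2860]); translate([1334, 0, 1154]) cube([930, 208, 1296]); }


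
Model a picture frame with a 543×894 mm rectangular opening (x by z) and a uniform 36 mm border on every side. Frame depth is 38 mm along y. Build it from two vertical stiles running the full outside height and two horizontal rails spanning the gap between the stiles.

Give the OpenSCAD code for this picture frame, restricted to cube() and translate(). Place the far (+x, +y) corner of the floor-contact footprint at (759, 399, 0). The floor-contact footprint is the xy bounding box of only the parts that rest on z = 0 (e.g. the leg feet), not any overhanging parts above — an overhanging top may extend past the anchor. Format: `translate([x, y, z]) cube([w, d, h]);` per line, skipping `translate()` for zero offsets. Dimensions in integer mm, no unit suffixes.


translate([144, 361, 0]) cube([36, 38, 966]);
translate([723, 361, 0]) cube([36, 38, 966]);
translate([180, 361, 0]) cube([543, 38, 36]);
translate([180, 361, 930]) cube([543, 38, 36]);


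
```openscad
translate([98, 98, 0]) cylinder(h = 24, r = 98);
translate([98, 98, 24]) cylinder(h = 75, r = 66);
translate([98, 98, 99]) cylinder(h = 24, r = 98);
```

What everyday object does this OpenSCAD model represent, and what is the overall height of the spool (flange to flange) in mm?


A spool. The overall height is 123 mm.

Three coaxial cylinders, large–small–large — a spool. Two 24 mm flanges and a 75 mm core give 24 + 75 + 24 = 123 mm.


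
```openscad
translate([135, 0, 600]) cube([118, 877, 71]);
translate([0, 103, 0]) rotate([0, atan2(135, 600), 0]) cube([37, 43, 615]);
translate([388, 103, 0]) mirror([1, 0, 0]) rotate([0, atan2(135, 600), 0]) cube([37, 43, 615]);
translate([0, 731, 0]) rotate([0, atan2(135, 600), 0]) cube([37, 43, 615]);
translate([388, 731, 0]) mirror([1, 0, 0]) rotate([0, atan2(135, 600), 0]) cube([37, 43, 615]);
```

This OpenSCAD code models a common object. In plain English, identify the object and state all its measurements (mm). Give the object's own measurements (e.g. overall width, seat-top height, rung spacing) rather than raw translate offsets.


A sawhorse. A 118×877×71 mm beam (x, y, z) sits on two A-frame leg pairs. Each pair is two raked legs of 37×43 mm section (43 mm along y) splaying symmetrically in x. Each leg rises 600 mm vertically over 135 mm of horizontal reach and is 615 mm long along its own axis. Every leg's outer bottom edge rests on the floor and its outer top edge meets a bottom edge of the beam — the left legs (tilting toward +x) meet the beam's −x bottom edge, the right legs (their mirror images, tilting toward −x) meet its +x bottom edge — so the leg tops tuck under the beam, the beam's underside is 600 mm above the floor, and the feet are 388 mm apart outside-to-outside with the beam centred between them. The two leg pairs are set in 103 mm from either end of the beam.


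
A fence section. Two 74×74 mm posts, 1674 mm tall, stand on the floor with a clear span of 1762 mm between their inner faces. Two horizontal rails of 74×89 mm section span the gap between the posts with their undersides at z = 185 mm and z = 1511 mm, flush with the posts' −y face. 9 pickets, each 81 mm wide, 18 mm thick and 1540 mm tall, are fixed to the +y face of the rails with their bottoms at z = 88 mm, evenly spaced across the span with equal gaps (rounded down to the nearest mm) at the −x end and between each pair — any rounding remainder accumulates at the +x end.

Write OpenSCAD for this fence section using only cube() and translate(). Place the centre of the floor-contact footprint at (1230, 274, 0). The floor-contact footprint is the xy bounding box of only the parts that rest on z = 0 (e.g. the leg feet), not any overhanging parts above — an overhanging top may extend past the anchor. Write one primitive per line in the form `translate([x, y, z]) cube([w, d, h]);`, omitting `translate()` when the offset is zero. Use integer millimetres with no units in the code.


translate([275, 237, 0]) cube([74, 74, 1674]);
translate([2111, 237, 0]) cube([74, 74, 1674]);
translate([349, 237, 185]) cube([1762, 74, 89]);
translate([349, 237, 1511]) cube([1762, 74, 89]);
translate([452, 311, 88]) cube([81, 18, 1540]);
translate([636, 311, 88]) cube([81, 18, 1540]);
translate([820, 311, 88]) cube([81, 18, 1540]);
translate([1004, 311, 88]) cube([81, 18, 1540]);
translate([1188, 311, 88]) cube([81, 18, 1540]);
translate([1372, 311, 88]) cube([81, 18, 1540]);
translate([1556, 311, 88]) cube([81, 18, 1540]);
translate([1740, 311, 88]) cube([81, 18, 1540]);
translate([1924, 311, 88]) cube([81, 18, 1540]);


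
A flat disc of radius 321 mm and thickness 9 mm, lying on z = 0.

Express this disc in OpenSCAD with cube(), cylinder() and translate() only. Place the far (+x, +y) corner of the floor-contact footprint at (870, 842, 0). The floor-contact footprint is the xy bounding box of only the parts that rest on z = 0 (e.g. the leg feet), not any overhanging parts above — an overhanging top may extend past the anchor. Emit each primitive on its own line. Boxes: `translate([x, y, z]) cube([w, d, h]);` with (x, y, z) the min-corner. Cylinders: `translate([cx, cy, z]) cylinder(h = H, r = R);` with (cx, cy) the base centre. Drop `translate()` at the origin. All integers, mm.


translate([549, 521, 0]) cylinder(h = 9, r = 321);


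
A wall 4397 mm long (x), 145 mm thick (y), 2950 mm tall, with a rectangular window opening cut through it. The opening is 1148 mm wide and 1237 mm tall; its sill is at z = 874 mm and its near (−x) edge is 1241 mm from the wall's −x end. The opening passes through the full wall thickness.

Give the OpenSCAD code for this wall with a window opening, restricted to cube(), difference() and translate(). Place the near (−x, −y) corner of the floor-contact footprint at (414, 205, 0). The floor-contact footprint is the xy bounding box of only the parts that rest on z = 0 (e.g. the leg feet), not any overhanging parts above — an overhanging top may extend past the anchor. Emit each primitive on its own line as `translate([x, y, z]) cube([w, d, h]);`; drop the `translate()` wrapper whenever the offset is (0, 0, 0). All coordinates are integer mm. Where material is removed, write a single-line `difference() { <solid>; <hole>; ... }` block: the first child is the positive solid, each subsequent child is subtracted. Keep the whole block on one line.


difference() { translate([414, 205, 0]) cube([4397, 145, 2950]); translate([1655, 205, 874]) cube([1148, 145, 1237]); }


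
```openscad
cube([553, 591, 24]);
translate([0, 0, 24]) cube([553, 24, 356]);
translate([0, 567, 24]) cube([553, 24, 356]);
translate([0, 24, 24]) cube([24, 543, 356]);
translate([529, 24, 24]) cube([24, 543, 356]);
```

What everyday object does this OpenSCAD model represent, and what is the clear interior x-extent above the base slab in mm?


An open box. The internal width is 505 mm.

A 553×591 base slab with four walls standing on it — an open box. The base is 553 mm wide and the walls are 24 mm thick, so the internal width is 553 − 2 × 24 = 505 mm.


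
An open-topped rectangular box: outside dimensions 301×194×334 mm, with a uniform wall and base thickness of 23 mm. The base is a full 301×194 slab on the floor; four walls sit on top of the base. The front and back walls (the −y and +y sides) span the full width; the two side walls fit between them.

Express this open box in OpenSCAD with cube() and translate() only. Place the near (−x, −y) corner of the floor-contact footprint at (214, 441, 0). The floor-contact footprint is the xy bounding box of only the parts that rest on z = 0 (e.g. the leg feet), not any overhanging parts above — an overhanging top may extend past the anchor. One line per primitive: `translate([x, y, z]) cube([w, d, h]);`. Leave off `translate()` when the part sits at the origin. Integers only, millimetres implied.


translate([214, 441, 0]) cube([301, 194, 23]);
translate([214, 441, 23]) cube([301, 23, 311]);
translate([214, 612, 23]) cube([301, 23, 311]);
translate([214, 464, 23]) cube([23, 148, 311]);
translate([492, 464, 23]) cube([23, 148, 311]);


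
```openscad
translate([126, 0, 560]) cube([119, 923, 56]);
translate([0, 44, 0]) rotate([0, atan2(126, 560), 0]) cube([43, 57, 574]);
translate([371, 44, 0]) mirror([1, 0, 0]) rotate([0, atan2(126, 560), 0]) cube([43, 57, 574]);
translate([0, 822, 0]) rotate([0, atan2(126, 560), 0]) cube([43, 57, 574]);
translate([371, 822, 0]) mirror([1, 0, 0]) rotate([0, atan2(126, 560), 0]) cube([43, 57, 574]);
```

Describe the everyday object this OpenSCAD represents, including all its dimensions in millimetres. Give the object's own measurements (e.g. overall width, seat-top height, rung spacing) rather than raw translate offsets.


A sawhorse. A 119×923×56 mm beam (x, y, z) sits on two A-frame leg pairs. Each pair is two raked legs of 43×57 mm section (57 mm along y) splaying symmetrically in x. Each leg rises 560 mm vertically over 126 mm of horizontal reach and is 574 mm long along its own axis. Every leg's outer bottom edge rests on the floor and its outer top edge meets a bottom edge of the beam — the left legs (tilting toward +x) meet the beam's −x bottom edge, the right legs (their mirror images, tilting toward −x) meet its +x bottom edge — so the leg tops tuck under the beam, the beam's underside is 560 mm above the floor, and the feet are 371 mm apart outside-to-outside with the beam centred between them. The two leg pairs are set in 44 mm from either end of the beam.
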